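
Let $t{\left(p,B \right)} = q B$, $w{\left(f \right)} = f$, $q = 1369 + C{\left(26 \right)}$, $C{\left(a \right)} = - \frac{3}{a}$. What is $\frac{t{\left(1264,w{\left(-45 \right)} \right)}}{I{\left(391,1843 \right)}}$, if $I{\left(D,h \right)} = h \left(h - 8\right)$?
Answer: $- \frac{320319}{17585906} \approx -0.018215$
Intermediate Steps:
$q = \frac{35591}{26}$ ($q = 1369 - \frac{3}{26} = \frac{35591}{26} \approx 1368.9$)
$I{\left(D,h \right)} = h \left(-8 + h\right)$
$t{\left(p,B \right)} = \frac{35591 B}{26}$
$\frac{t{\left(1264,w{\left(-45 \right)} \right)}}{I{\left(391,1843 \right)}} = \frac{\frac{35591}{26} \left(-45\right)}{1843 \left(-8 + 1843\right)} = - \frac{1601595}{26 \cdot 1843 \cdot 1835} = - \frac{1601595}{26 \cdot 3381905} = \left(- \frac{1601595}{26}\right) \frac{1}{3381905} = - \frac{320319}{17585906}$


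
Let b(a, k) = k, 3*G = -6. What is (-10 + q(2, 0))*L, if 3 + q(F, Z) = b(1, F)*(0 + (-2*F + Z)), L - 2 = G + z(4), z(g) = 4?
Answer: -84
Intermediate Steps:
G = -2 (G = (⅓)*(-6) = -2)
L = 4 (L = 2 + (-2 + 4) = 2 + 2 = 4)
q(F, Z) = -3 + F*(Z - 2*F) (q(F, Z) = -3 + F*(0 + (-2*F + Z)) = -3 + F*(0 + (Z - 2*F)) = -3 + F*(Z - 2*F))
(-10 + q(2, 0))*L = (-10 + (-3 - 2*2² + 2*0))*4 = (-10 + (-3 - 2*4 + 0))*4 = (-10 + (-3 - 8 + 0))*4 = (-10 - 11)*4 = -21*4 = -84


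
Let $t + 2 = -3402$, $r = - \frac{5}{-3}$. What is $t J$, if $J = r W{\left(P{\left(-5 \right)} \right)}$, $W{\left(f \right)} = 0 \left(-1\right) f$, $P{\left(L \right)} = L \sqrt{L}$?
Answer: $0$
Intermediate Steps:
$P{\left(L \right)} = L^{\frac{3}{2}}$
$r = \frac{5}{3}$ ($r = \left(-5\right) \left(- \frac{1}{3}\right) = \frac{5}{3} \approx 1.6667$)
$W{\left(f \right)} = 0$ ($W{\left(f \right)} = 0 f = 0$)
$t = -3404$ ($t = -2 - 3402 = -3404$)
$J = 0$ ($J = \frac{5}{3} \cdot 0 = 0$)
$t J = \left(-3404\right) 0 = 0$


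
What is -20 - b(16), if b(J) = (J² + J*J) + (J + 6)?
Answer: -554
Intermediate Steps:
b(J) = 6 + J + 2*J² (b(J) = (J² + J²) + (6 + J) = 2*J² + (6 + J) = 6 + J + 2*J²)
-20 - b(16) = -20 - (6 + 16 + 2*16²) = -20 - (6 + 16 + 2*256) = -20 - (6 + 16 + 512) = -20 - 1*534 = -20 - 534 = -554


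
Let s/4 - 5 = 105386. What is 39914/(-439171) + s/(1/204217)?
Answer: 37808466516843434/439171 ≈ 8.6091e+10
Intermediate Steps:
s = 421564 (s = 20 + 4*105386 = 20 + 421544 = 421564)
39914/(-439171) + s/(1/204217) = 39914/(-439171) + 421564/(1/204217) = 39914*(-1/439171) + 421564/(1/204217) = -39914/439171 + 421564*204217 = -39914/439171 + 86090535388 = 37808466516843434/439171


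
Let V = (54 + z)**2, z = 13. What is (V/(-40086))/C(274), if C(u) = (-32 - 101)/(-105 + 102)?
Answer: -4489/1777146 ≈ -0.0025260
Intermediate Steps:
C(u) = 133/3 (C(u) = -133/(-3) = -133*(-1/3) = 133/3)
V = 4489 (V = (54 + 13)**2 = 67**2 = 4489)
(V/(-40086))/C(274) = (4489/(-40086))/(133/3) = (4489*(-1/40086))*(3/133) = -4489/40086*3/133 = -4489/1777146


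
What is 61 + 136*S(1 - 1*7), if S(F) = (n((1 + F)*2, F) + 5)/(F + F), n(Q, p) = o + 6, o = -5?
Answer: -7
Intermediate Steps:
n(Q, p) = 1 (n(Q, p) = -5 + 6 = 1)
S(F) = 3/F (S(F) = (1 + 5)/(F + F) = 6/((2*F)) = 6*(1/(2*F)) = 3/F)
61 + 136*S(1 - 1*7) = 61 + 136*(3/(1 - 1*7)) = 61 + 136*(3/(1 - 7)) = 61 + 136*(3/(-6)) = 61 + 136*(3*(-⅙)) = 61 + 136*(-½) = 61 - 68 = -7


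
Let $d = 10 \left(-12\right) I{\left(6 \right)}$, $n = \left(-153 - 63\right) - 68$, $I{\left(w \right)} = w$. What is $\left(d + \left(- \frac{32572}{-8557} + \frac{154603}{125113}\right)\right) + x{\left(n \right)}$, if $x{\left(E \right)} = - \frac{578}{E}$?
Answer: $- \frac{108381386148897}{152024055622} \approx -712.92$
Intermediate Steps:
$n = -284$ ($n = -216 - 68 = -284$)
$d = -720$ ($d = 10 \left(-12\right) 6 = \left(-120\right) 6 = -720$)
$\left(d + \left(- \frac{32572}{-8557} + \frac{154603}{125113}\right)\right) + x{\left(n \right)} = \left(-720 + \left(- \frac{32572}{-8557} + \frac{154603}{125113}\right)\right) - \frac{578}{-284} = \left(-720 + \left(\left(-32572\right) \left(- \frac{1}{8557}\right) + 154603 \cdot \frac{1}{125113}\right)\right) - - \frac{289}{142} = \left(-720 + \left(\frac{32572}{8557} + \frac{154603}{125113}\right)\right) + \frac{289}{142} = \left(-720 + \frac{5398118507}{1070591941}\right) + \frac{289}{142} = - \frac{765428079013}{1070591941} + \frac{289}{142} = - \frac{108381386148897}{152024055622}$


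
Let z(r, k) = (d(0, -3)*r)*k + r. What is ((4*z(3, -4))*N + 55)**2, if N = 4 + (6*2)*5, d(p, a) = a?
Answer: 100781521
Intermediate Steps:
N = 64 (N = 4 + 12*5 = 4 + 60 = 64)
z(r, k) = r - 3*k*r (z(r, k) = (-3*r)*k + r = -3*k*r + r = r - 3*k*r)
((4*z(3, -4))*N + 55)**2 = ((4*(3*(1 - 3*(-4))))*64 + 55)**2 = ((4*(3*(1 + 12)))*64 + 55)**2 = ((4*(3*13))*64 + 55)**2 = ((4*39)*64 + 55)**2 = (156*64 + 55)**2 = (9984 + 55)**2 = 10039**2 = 100781521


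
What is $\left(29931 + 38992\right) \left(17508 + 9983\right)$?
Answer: $1894762193$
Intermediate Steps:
$\left(29931 + 38992\right) \left(17508 + 9983\right) = 68923 \cdot 27491 = 1894762193$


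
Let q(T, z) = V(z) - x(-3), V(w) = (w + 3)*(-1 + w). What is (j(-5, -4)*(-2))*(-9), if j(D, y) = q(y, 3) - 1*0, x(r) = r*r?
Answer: 54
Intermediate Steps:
V(w) = (-1 + w)*(3 + w) (V(w) = (3 + w)*(-1 + w) = (-1 + w)*(3 + w))
x(r) = r²
q(T, z) = -12 + z² + 2*z (q(T, z) = (-3 + z² + 2*z) - 1*(-3)² = (-3 + z² + 2*z) - 1*9 = (-3 + z² + 2*z) - 9 = -12 + z² + 2*z)
j(D, y) = 3 (j(D, y) = (-12 + 3² + 2*3) - 1*0 = (-12 + 9 + 6) + 0 = 3 + 0 = 3)
(j(-5, -4)*(-2))*(-9) = (3*(-2))*(-9) = -6*(-9) = 54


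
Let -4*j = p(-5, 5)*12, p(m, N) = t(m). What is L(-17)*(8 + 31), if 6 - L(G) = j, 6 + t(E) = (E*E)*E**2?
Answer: 72657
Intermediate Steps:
t(E) = -6 + E**4 (t(E) = -6 + (E*E)*E**2 = -6 + E**2*E**2 = -6 + E**4)
p(m, N) = -6 + m**4
j = -1857 (j = -(-6 + (-5)**4)*12/4 = -(-6 + 625)*12/4 = -619*12/4 = -1/4*7428 = -1857)
L(G) = 1863 (L(G) = 6 - 1*(-1857) = 6 + 1857 = 1863)
L(-17)*(8 + 31) = 1863*(8 + 31) = 1863*39 = 72657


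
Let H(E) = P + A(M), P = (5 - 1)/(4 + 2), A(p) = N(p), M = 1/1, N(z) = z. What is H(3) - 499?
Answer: -1492/3 ≈ -497.33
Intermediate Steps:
M = 1
A(p) = p
P = ⅔ (P = 4/6 = 4*(⅙) = ⅔ ≈ 0.66667)
H(E) = 5/3 (H(E) = ⅔ + 1 = 5/3)
H(3) - 499 = 5/3 - 499 = -1492/3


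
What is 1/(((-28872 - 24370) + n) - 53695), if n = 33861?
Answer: -1/73076 ≈ -1.3684e-5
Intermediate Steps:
1/(((-28872 - 24370) + n) - 53695) = 1/(((-28872 - 24370) + 33861) - 53695) = 1/((-53242 + 33861) - 53695) = 1/(-19381 - 53695) = 1/(-73076) = -1/73076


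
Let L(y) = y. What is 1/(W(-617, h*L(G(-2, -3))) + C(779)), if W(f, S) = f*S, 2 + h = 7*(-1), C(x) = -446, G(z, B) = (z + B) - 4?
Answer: -1/50423 ≈ -1.9832e-5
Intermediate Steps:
G(z, B) = -4 + B + z (G(z, B) = (B + z) - 4 = -4 + B + z)
h = -9 (h = -2 + 7*(-1) = -2 - 7 = -9)
W(f, S) = S*f
1/(W(-617, h*L(G(-2, -3))) + C(779)) = 1/(-9*(-4 - 3 - 2)*(-617) - 446) = 1/(-9*(-9)*(-617) - 446) = 1/(81*(-617) - 446) = 1/(-49977 - 446) = 1/(-50423) = -1/50423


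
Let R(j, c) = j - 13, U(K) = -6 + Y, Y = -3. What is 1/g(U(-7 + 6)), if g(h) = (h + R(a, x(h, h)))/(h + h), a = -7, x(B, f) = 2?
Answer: 18/29 ≈ 0.62069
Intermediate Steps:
U(K) = -9 (U(K) = -6 - 3 = -9)
R(j, c) = -13 + j
g(h) = (-20 + h)/(2*h) (g(h) = (h + (-13 - 7))/(h + h) = (h - 20)/((2*h)) = (-20 + h)*(1/(2*h)) = (-20 + h)/(2*h))
1/g(U(-7 + 6)) = 1/((1/2)*(-20 - 9)/(-9)) = 1/((1/2)*(-1/9)*(-29)) = 1/(29/18) = 18/29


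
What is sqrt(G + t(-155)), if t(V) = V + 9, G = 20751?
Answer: sqrt(20605) ≈ 143.54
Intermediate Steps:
t(V) = 9 + V
sqrt(G + t(-155)) = sqrt(20751 + (9 - 155)) = sqrt(20751 - 146) = sqrt(20605)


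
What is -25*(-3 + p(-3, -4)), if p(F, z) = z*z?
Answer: -325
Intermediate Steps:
p(F, z) = z**2
-25*(-3 + p(-3, -4)) = -25*(-3 + (-4)**2) = -25*(-3 + 16) = -25*13 = -325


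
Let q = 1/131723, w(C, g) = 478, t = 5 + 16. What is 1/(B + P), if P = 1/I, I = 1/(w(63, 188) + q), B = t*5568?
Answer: 131723/15465070539 ≈ 8.5175e-6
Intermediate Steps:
t = 21
B = 116928 (B = 21*5568 = 116928)
q = 1/131723 ≈ 7.5917e-6
I = 131723/62963595 (I = 1/(478 + 1/131723) = 1/(62963595/131723) = 131723/62963595 ≈ 0.0020920)
P = 62963595/131723 (P = 1/(131723/62963595) = 62963595/131723 ≈ 478.00)
1/(B + P) = 1/(116928 + 62963595/131723) = 1/(15465070539/131723) = 131723/15465070539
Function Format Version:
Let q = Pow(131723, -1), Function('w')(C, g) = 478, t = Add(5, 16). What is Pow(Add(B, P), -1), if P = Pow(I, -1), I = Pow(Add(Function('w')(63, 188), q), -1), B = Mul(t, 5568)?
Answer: Rational(131723, 15465070539) ≈ 8.5175e-6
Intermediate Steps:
t = 21
B = 116928 (B = Mul(21, 5568) = 116928)
q = Rational(1, 131723) ≈ 7.5917e-6
I = Rational(131723, 62963595) (I = Pow(Add(478, Rational(1, 131723)), -1) = Pow(Rational(62963595, 131723), -1) = Rational(131723, 62963595) ≈ 0.0020920)
P = Rational(62963595, 131723) (P = Pow(Rational(131723, 62963595), -1) = Rational(62963595, 131723) ≈ 478.00)
Pow(Add(B, P), -1) = Pow(Add(116928, Rational(62963595, 131723)), -1) = Pow(Rational(15465070539, 131723), -1) = Rational(131723, 15465070539)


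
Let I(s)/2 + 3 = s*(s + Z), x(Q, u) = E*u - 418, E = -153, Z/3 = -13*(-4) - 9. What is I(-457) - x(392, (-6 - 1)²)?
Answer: 307701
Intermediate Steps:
Z = 129 (Z = 3*(-13*(-4) - 9) = 3*(52 - 9) = 3*43 = 129)
x(Q, u) = -418 - 153*u (x(Q, u) = -153*u - 418 = -418 - 153*u)
I(s) = -6 + 2*s*(129 + s) (I(s) = -6 + 2*(s*(s + 129)) = -6 + 2*(s*(129 + s)) = -6 + 2*s*(129 + s))
I(-457) - x(392, (-6 - 1)²) = (-6 + 2*(-457)² + 258*(-457)) - (-418 - 153*(-6 - 1)²) = (-6 + 2*208849 - 117906) - (-418 - 153*(-7)²) = (-6 + 417698 - 117906) - (-418 - 153*49) = 299786 - (-418 - 7497) = 299786 - 1*(-7915) = 299786 + 7915 = 307701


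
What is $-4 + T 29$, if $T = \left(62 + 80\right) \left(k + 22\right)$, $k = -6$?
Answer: $65884$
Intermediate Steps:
$T = 2272$ ($T = \left(62 + 80\right) \left(-6 + 22\right) = 142 \cdot 16 = 2272$)
$-4 + T 29 = -4 + 2272 \cdot 29 = -4 + 65888 = 65884$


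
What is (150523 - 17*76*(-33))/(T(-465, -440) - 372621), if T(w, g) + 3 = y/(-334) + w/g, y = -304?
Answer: -2838664664/5476053397 ≈ -0.51838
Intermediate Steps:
T(w, g) = -349/167 + w/g (T(w, g) = -3 + (-304/(-334) + w/g) = -3 + (-304*(-1/334) + w/g) = -3 + (152/167 + w/g) = -349/167 + w/g)
(150523 - 17*76*(-33))/(T(-465, -440) - 372621) = (150523 - 17*76*(-33))/((-349/167 - 465/(-440)) - 372621) = (150523 - 1292*(-33))/((-349/167 - 465*(-1/440)) - 372621) = (150523 + 42636)/((-349/167 + 93/88) - 372621) = 193159/(-15181/14696 - 372621) = 193159/(-5476053397/14696) = 193159*(-14696/5476053397) = -2838664664/5476053397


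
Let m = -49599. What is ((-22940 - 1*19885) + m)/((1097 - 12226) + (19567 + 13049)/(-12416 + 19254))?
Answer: 315997656/38033743 ≈ 8.3083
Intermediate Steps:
((-22940 - 1*19885) + m)/((1097 - 12226) + (19567 + 13049)/(-12416 + 19254)) = ((-22940 - 1*19885) - 49599)/((1097 - 12226) + (19567 + 13049)/(-12416 + 19254)) = ((-22940 - 19885) - 49599)/(-11129 + 32616/6838) = (-42825 - 49599)/(-11129 + 32616*(1/6838)) = -92424/(-11129 + 16308/3419) = -92424/(-38033743/3419) = -92424*(-3419/38033743) = 315997656/38033743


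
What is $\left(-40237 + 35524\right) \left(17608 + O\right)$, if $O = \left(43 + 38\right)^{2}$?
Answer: $-113908497$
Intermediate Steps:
$O = 6561$ ($O = 81^{2} = 6561$)
$\left(-40237 + 35524\right) \left(17608 + O\right) = \left(-40237 + 35524\right) \left(17608 + 6561\right) = \left(-4713\right) 24169 = -113908497$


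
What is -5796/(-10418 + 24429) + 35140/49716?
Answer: 51048151/174142719 ≈ 0.29314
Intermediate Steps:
-5796/(-10418 + 24429) + 35140/49716 = -5796/14011 + 35140*(1/49716) = -5796*1/14011 + 8785/12429 = -5796/14011 + 8785/12429 = 51048151/174142719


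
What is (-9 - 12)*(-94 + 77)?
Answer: 357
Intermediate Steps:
(-9 - 12)*(-94 + 77) = -21*(-17) = 357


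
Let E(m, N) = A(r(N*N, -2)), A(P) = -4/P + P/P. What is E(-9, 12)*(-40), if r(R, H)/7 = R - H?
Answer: -20360/511 ≈ -39.843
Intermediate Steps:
r(R, H) = -7*H + 7*R (r(R, H) = 7*(R - H) = -7*H + 7*R)
A(P) = 1 - 4/P (A(P) = -4/P + 1 = 1 - 4/P)
E(m, N) = (10 + 7*N**2)/(14 + 7*N**2) (E(m, N) = (-4 + (-7*(-2) + 7*(N*N)))/(-7*(-2) + 7*(N*N)) = (-4 + (14 + 7*N**2))/(14 + 7*N**2) = (10 + 7*N**2)/(14 + 7*N**2))
E(-9, 12)*(-40) = ((10/7 + 12**2)/(2 + 12**2))*(-40) = ((10/7 + 144)/(2 + 144))*(-40) = ((1018/7)/146)*(-40) = ((1/146)*(1018/7))*(-40) = (509/511)*(-40) = -20360/511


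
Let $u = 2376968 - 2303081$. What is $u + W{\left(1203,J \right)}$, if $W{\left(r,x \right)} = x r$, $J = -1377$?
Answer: $-1582644$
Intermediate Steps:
$W{\left(r,x \right)} = r x$
$u = 73887$
$u + W{\left(1203,J \right)} = 73887 + 1203 \left(-1377\right) = 73887 - 1656531 = -1582644$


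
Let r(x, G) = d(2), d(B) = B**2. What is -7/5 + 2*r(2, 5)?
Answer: 33/5 ≈ 6.6000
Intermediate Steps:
r(x, G) = 4 (r(x, G) = 2**2 = 4)
-7/5 + 2*r(2, 5) = -7/5 + 2*4 = -7*1/5 + 8 = -7/5 + 8 = 33/5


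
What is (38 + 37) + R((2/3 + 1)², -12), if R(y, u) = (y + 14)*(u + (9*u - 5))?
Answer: -18200/9 ≈ -2022.2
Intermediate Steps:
R(y, u) = (-5 + 10*u)*(14 + y) (R(y, u) = (14 + y)*(u + (-5 + 9*u)) = (14 + y)*(-5 + 10*u) = (-5 + 10*u)*(14 + y))
(38 + 37) + R((2/3 + 1)², -12) = (38 + 37) + (-70 - 5*(2/3 + 1)² + 140*(-12) + 10*(-12)*(2/3 + 1)²) = 75 + (-70 - 5*(2*(⅓) + 1)² - 1680 + 10*(-12)*(2*(⅓) + 1)²) = 75 + (-70 - 5*(⅔ + 1)² - 1680 + 10*(-12)*(⅔ + 1)²) = 75 + (-70 - 5*(5/3)² - 1680 + 10*(-12)*(5/3)²) = 75 + (-70 - 5*25/9 - 1680 + 10*(-12)*(25/9)) = 75 + (-70 - 125/9 - 1680 - 1000/3) = 75 - 18875/9 = -18200/9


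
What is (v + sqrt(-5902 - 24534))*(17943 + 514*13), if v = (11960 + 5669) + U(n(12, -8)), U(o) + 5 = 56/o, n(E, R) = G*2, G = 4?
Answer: 434163375 + 49250*I*sqrt(7609) ≈ 4.3416e+8 + 4.2961e+6*I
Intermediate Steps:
n(E, R) = 8 (n(E, R) = 4*2 = 8)
U(o) = -5 + 56/o
v = 17631 (v = (11960 + 5669) + (-5 + 56/8) = 17629 + (-5 + 56*(1/8)) = 17629 + (-5 + 7) = 17629 + 2 = 17631)
(v + sqrt(-5902 - 24534))*(17943 + 514*13) = (17631 + sqrt(-5902 - 24534))*(17943 + 514*13) = (17631 + sqrt(-30436))*(17943 + 6682) = (17631 + 2*I*sqrt(7609))*24625 = 434163375 + 49250*I*sqrt(7609)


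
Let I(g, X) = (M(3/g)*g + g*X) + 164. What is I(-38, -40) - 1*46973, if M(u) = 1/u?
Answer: -134423/3 ≈ -44808.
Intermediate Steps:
I(g, X) = 164 + g²/3 + X*g (I(g, X) = (g/((3/g)) + g*X) + 164 = ((g/3)*g + X*g) + 164 = (g²/3 + X*g) + 164 = 164 + g²/3 + X*g)
I(-38, -40) - 1*46973 = (164 + (⅓)*(-38)² - 40*(-38)) - 1*46973 = (164 + (⅓)*1444 + 1520) - 46973 = (164 + 1444/3 + 1520) - 46973 = 6496/3 - 46973 = -134423/3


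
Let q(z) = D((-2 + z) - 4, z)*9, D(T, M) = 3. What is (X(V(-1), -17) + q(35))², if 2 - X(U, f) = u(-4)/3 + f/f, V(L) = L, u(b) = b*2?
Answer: 8464/9 ≈ 940.44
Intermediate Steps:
u(b) = 2*b
X(U, f) = 11/3 (X(U, f) = 2 - ((2*(-4))/3 + f/f) = 2 - (-8*⅓ + 1) = 2 - (-8/3 + 1) = 2 - 1*(-5/3) = 2 + 5/3 = 11/3)
q(z) = 27 (q(z) = 3*9 = 27)
(X(V(-1), -17) + q(35))² = (11/3 + 27)² = (92/3)² = 8464/9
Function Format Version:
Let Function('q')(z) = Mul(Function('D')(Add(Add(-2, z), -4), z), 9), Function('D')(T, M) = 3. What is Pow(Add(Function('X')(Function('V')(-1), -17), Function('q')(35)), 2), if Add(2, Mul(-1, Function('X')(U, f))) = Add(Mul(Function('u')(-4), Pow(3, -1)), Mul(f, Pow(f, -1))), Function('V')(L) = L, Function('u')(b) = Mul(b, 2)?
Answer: Rational(8464, 9) ≈ 940.44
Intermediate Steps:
Function('u')(b) = Mul(2, b)
Function('X')(U, f) = Rational(11, 3) (Function('X')(U, f) = Add(2, Mul(-1, Add(Mul(Mul(2, -4), Pow(3, -1)), Mul(f, Pow(f, -1))))) = Add(2, Mul(-1, Add(Mul(-8, Rational(1, 3)), 1))) = Add(2, Mul(-1, Add(Rational(-8, 3), 1))) = Add(2, Mul(-1, Rational(-5, 3))) = Add(2, Rational(5, 3)) = Rational(11, 3))
Function('q')(z) = 27 (Function('q')(z) = Mul(3, 9) = 27)
Pow(Add(Function('X')(Function('V')(-1), -17), Function('q')(35)), 2) = Pow(Add(Rational(11, 3), 27), 2) = Pow(Rational(92, 3), 2) = Rational(8464, 9)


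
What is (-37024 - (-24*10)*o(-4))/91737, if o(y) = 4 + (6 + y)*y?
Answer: -37984/91737 ≈ -0.41405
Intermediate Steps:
o(y) = 4 + y*(6 + y)
(-37024 - (-24*10)*o(-4))/91737 = (-37024 - (-24*10)*(4 + (-4)² + 6*(-4)))/91737 = (-37024 - (-240)*(4 + 16 - 24))*(1/91737) = (-37024 - (-240)*(-4))*(1/91737) = (-37024 - 1*960)*(1/91737) = (-37024 - 960)*(1/91737) = -37984*1/91737 = -37984/91737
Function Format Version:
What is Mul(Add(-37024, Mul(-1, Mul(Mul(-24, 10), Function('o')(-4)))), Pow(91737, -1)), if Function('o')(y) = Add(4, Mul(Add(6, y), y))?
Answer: Rational(-37984, 91737) ≈ -0.41405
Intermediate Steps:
Function('o')(y) = Add(4, Mul(y, Add(6, y)))
Mul(Add(-37024, Mul(-1, Mul(Mul(-24, 10), Function('o')(-4)))), Pow(91737, -1)) = Mul(Add(-37024, Mul(-1, Mul(Mul(-24, 10), Add(4, Pow(-4, 2), Mul(6, -4))))), Pow(91737, -1)) = Mul(Add(-37024, Mul(-1, Mul(-240, Add(4, 16, -24)))), Rational(1, 91737)) = Mul(Add(-37024, Mul(-1, Mul(-240, -4))), Rational(1, 91737)) = Mul(Add(-37024, Mul(-1, 960)), Rational(1, 91737)) = Mul(Add(-37024, -960), Rational(1, 91737)) = Mul(-37984, Rational(1, 91737)) = Rational(-37984, 91737)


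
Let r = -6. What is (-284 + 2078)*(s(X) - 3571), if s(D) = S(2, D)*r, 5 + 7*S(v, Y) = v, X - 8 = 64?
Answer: -44812326/7 ≈ -6.4018e+6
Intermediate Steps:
X = 72 (X = 8 + 64 = 72)
S(v, Y) = -5/7 + v/7
s(D) = 18/7 (s(D) = (-5/7 + (⅐)*2)*(-6) = (-5/7 + 2/7)*(-6) = -3/7*(-6) = 18/7)
(-284 + 2078)*(s(X) - 3571) = (-284 + 2078)*(18/7 - 3571) = 1794*(-24979/7) = -44812326/7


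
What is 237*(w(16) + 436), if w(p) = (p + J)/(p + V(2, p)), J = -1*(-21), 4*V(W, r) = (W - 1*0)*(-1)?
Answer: 3220830/31 ≈ 1.0390e+5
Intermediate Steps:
V(W, r) = -W/4 (V(W, r) = ((W - 1*0)*(-1))/4 = ((W + 0)*(-1))/4 = (W*(-1))/4 = (-W)/4 = -W/4)
J = 21
w(p) = (21 + p)/(-½ + p) (w(p) = (p + 21)/(p - ¼*2) = (21 + p)/(p - ½) = (21 + p)/(-½ + p))
237*(w(16) + 436) = 237*(2*(21 + 16)/(-1 + 2*16) + 436) = 237*(2*37/(-1 + 32) + 436) = 237*(2*37/31 + 436) = 237*(2*(1/31)*37 + 436) = 237*(74/31 + 436) = 237*(13590/31) = 3220830/31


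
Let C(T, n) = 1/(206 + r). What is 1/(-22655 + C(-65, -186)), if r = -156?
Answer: -50/1132749 ≈ -4.4140e-5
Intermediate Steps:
C(T, n) = 1/50 (C(T, n) = 1/(206 - 156) = 1/50)
1/(-22655 + C(-65, -186)) = 1/(-22655 + 1/50) = 1/(-1132749/50) = -50/1132749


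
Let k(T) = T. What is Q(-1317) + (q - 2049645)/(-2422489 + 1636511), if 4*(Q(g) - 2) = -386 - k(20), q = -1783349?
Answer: -74371817/785978 ≈ -94.623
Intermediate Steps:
Q(g) = -199/2 (Q(g) = 2 + (-386 - 1*20)/4 = 2 + (-386 - 20)/4 = 2 + (1/4)*(-406) = 2 - 203/2 = -199/2)
Q(-1317) + (q - 2049645)/(-2422489 + 1636511) = -199/2 + (-1783349 - 2049645)/(-2422489 + 1636511) = -199/2 - 3832994/(-785978) = -199/2 - 3832994*(-1/785978) = -199/2 + 1916497/392989 = -74371817/785978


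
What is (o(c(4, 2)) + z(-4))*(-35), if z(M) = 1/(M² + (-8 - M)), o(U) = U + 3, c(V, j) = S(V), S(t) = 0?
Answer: -1295/12 ≈ -107.92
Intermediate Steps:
c(V, j) = 0
o(U) = 3 + U
z(M) = 1/(-8 + M² - M)
(o(c(4, 2)) + z(-4))*(-35) = ((3 + 0) + 1/(-8 + (-4)² - 1*(-4)))*(-35) = (3 + 1/(-8 + 16 + 4))*(-35) = (3 + 1/12)*(-35) = (37/12)*(-35) = -1295/12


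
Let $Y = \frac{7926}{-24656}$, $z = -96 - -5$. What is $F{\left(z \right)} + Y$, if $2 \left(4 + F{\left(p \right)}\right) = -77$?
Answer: $- \frac{527903}{12328} \approx -42.821$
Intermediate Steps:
$z = -91$ ($z = -96 + 5 = -91$)
$F{\left(p \right)} = - \frac{85}{2}$ ($F{\left(p \right)} = -4 + \frac{1}{2} \left(-77\right) = -4 - \frac{77}{2} = - \frac{85}{2}$)
$Y = - \frac{3963}{12328}$ ($Y = 7926 \left(- \frac{1}{24656}\right) = - \frac{3963}{12328} \approx -0.32146$)
$F{\left(z \right)} + Y = - \frac{85}{2} - \frac{3963}{12328} = - \frac{527903}{12328}$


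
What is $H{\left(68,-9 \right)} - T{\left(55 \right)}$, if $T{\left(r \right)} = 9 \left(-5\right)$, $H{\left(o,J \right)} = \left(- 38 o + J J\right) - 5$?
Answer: $-2463$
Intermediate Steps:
$H{\left(o,J \right)} = -5 + J^{2} - 38 o$ ($H{\left(o,J \right)} = \left(- 38 o + J^{2}\right) - 5 = \left(J^{2} - 38 o\right) - 5 = -5 + J^{2} - 38 o$)
$T{\left(r \right)} = -45$
$H{\left(68,-9 \right)} - T{\left(55 \right)} = \left(-5 + \left(-9\right)^{2} - 2584\right) - -45 = \left(-5 + 81 - 2584\right) + 45 = -2508 + 45 = -2463$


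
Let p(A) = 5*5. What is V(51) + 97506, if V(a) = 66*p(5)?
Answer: 99156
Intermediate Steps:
p(A) = 25
V(a) = 1650 (V(a) = 66*25 = 1650)
V(51) + 97506 = 1650 + 97506 = 99156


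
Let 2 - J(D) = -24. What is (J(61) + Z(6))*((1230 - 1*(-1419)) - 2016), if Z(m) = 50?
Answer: 48108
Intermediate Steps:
J(D) = 26 (J(D) = 2 - 1*(-24) = 2 + 24 = 26)
(J(61) + Z(6))*((1230 - 1*(-1419)) - 2016) = (26 + 50)*((1230 - 1*(-1419)) - 2016) = 76*((1230 + 1419) - 2016) = 76*(2649 - 2016) = 76*633 = 48108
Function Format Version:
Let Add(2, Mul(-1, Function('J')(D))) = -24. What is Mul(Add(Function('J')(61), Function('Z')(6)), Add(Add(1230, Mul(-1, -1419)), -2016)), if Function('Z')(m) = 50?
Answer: 48108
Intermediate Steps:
Function('J')(D) = 26 (Function('J')(D) = Add(2, Mul(-1, -24)) = Add(2, 24) = 26)
Mul(Add(Function('J')(61), Function('Z')(6)), Add(Add(1230, Mul(-1, -1419)), -2016)) = Mul(Add(26, 50), Add(Add(1230, Mul(-1, -1419)), -2016)) = Mul(76, Add(Add(1230, 1419), -2016)) = Mul(76, Add(2649, -2016)) = Mul(76, 633) = 48108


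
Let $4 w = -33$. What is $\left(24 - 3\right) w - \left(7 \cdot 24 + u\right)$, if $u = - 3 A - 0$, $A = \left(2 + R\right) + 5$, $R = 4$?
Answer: $- \frac{1233}{4} \approx -308.25$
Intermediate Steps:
$w = - \frac{33}{4}$ ($w = \frac{1}{4} \left(-33\right) = - \frac{33}{4} \approx -8.25$)
$A = 11$ ($A = \left(2 + 4\right) + 5 = 6 + 5 = 11$)
$u = -33$ ($u = \left(-3\right) 11 - 0 = -33 + 0 = -33$)
$\left(24 - 3\right) w - \left(7 \cdot 24 + u\right) = \left(24 - 3\right) \left(- \frac{33}{4}\right) - \left(7 \cdot 24 - 33\right) = 21 \left(- \frac{33}{4}\right) - \left(168 - 33\right) = - \frac{693}{4} - 135 = - \frac{1233}{4}$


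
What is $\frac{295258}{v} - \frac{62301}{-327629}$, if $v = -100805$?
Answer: $- \frac{90454830977}{33026641345} \approx -2.7388$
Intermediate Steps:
$\frac{295258}{v} - \frac{62301}{-327629} = \frac{295258}{-100805} - \frac{62301}{-327629} = 295258 \left(- \frac{1}{100805}\right) - - \frac{62301}{327629} = - \frac{295258}{100805} + \frac{62301}{327629} = - \frac{90454830977}{33026641345}$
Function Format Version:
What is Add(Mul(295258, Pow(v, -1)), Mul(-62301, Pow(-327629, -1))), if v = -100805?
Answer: Rational(-90454830977, 33026641345) ≈ -2.7388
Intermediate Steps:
Add(Mul(295258, Pow(v, -1)), Mul(-62301, Pow(-327629, -1))) = Add(Mul(295258, Pow(-100805, -1)), Mul(-62301, Pow(-327629, -1))) = Add(Mul(295258, Rational(-1, 100805)), Mul(-62301, Rational(-1, 327629))) = Add(Rational(-295258, 100805), Rational(62301, 327629)) = Rational(-90454830977, 33026641345)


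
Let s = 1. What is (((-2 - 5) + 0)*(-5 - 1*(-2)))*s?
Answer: 21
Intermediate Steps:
(((-2 - 5) + 0)*(-5 - 1*(-2)))*s = (((-2 - 5) + 0)*(-5 - 1*(-2)))*1 = ((-7 + 0)*(-5 + 2))*1 = -7*(-3)*1 = 21*1 = 21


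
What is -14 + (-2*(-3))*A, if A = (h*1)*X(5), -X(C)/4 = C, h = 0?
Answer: -14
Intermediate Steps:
X(C) = -4*C
A = 0 (A = (0*1)*(-4*5) = 0*(-20) = 0)
-14 + (-2*(-3))*A = -14 - 2*(-3)*0 = -14 + 6*0 = -14 + 0 = -14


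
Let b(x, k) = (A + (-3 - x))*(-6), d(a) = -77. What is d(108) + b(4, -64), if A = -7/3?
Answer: -21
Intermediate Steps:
A = -7/3 (A = -7*⅓ = -7/3 ≈ -2.3333)
b(x, k) = 32 + 6*x (b(x, k) = (-7/3 + (-3 - x))*(-6) = (-16/3 - x)*(-6) = 32 + 6*x)
d(108) + b(4, -64) = -77 + (32 + 6*4) = -77 + (32 + 24) = -77 + 56 = -21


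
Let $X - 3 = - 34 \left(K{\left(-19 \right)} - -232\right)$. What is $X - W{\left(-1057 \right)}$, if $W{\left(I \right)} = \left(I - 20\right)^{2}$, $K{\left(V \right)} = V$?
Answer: $-1167168$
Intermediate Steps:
$W{\left(I \right)} = \left(-20 + I\right)^{2}$
$X = -7239$ ($X = 3 - 34 \left(-19 - -232\right) = 3 - 34 \left(-19 + 232\right) = 3 - 7242 = -7239$)
$X - W{\left(-1057 \right)} = -7239 - \left(-20 - 1057\right)^{2} = -7239 - \left(-1077\right)^{2} = -7239 - 1159929 = -1167168$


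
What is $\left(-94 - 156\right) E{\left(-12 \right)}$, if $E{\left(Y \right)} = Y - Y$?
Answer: $0$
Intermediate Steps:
$E{\left(Y \right)} = 0$
$\left(-94 - 156\right) E{\left(-12 \right)} = \left(-94 - 156\right) 0 = \left(-250\right) 0 = 0$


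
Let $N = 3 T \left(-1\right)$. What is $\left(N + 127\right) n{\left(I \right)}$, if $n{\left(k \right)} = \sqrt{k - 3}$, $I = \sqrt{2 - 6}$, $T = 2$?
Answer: $121 \sqrt{-3 + 2 i} \approx 66.58 + 219.9 i$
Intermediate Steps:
$I = 2 i$ ($I = \sqrt{-4} = 2 i \approx 2.0 i$)
$n{\left(k \right)} = \sqrt{-3 + k}$
$N = -6$ ($N = 3 \cdot 2 \left(-1\right) = 6 \left(-1\right) = -6$)
$\left(N + 127\right) n{\left(I \right)} = \left(-6 + 127\right) \sqrt{-3 + 2 i} = 121 \sqrt{-3 + 2 i}$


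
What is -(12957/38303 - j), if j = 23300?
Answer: 892446943/38303 ≈ 23300.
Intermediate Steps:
-(12957/38303 - j) = -(12957/38303 - 1*23300) = -(12957*(1/38303) - 23300) = -(12957/38303 - 23300) = -1*(-892446943/38303) = 892446943/38303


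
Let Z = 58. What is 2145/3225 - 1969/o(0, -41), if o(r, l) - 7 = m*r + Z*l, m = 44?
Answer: 762388/509765 ≈ 1.4956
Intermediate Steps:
o(r, l) = 7 + 44*r + 58*l (o(r, l) = 7 + (44*r + 58*l) = 7 + 44*r + 58*l)
2145/3225 - 1969/o(0, -41) = 2145/3225 - 1969/(7 + 44*0 + 58*(-41)) = 2145*(1/3225) - 1969/(7 + 0 - 2378) = 143/215 - 1969/(-2371) = 143/215 - 1969*(-1/2371) = 143/215 + 1969/2371 = 762388/509765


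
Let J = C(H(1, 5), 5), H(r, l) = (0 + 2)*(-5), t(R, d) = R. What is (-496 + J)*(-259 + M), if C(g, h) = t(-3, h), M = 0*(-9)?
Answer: 129241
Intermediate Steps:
M = 0
H(r, l) = -10 (H(r, l) = 2*(-5) = -10)
C(g, h) = -3
J = -3
(-496 + J)*(-259 + M) = (-496 - 3)*(-259 + 0) = -499*(-259) = 129241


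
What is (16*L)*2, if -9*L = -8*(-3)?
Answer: -256/3 ≈ -85.333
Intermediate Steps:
L = -8/3 (L = -(-8)*(-3)/9 = -⅑*24 = -8/3 ≈ -2.6667)
(16*L)*2 = (16*(-8/3))*2 = -128/3*2 = -256/3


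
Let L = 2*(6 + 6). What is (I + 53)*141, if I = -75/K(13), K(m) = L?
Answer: 56259/8 ≈ 7032.4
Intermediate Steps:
L = 24 (L = 2*12 = 24)
K(m) = 24
I = -25/8 (I = -75/24 = -75*1/24 = -25/8 ≈ -3.1250)
(I + 53)*141 = (-25/8 + 53)*141 = (399/8)*141 = 56259/8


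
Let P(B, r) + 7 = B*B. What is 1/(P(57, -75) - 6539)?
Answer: -1/3297 ≈ -0.00030331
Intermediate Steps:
P(B, r) = -7 + B² (P(B, r) = -7 + B*B = -7 + B²)
1/(P(57, -75) - 6539) = 1/((-7 + 57²) - 6539) = 1/((-7 + 3249) - 6539) = 1/(3242 - 6539) = 1/(-3297) = -1/3297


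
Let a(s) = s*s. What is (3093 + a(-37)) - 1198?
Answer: 3264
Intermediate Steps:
a(s) = s²
(3093 + a(-37)) - 1198 = (3093 + (-37)²) - 1198 = (3093 + 1369) - 1198 = 4462 - 1198 = 3264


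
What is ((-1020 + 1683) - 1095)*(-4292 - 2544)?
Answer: 2953152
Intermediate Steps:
((-1020 + 1683) - 1095)*(-4292 - 2544) = (663 - 1095)*(-6836) = -432*(-6836) = 2953152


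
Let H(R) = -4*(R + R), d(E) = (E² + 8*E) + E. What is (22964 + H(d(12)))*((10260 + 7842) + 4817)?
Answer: 480107212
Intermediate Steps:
d(E) = E² + 9*E
H(R) = -8*R
(22964 + H(d(12)))*((10260 + 7842) + 4817) = (22964 - 96*(9 + 12))*((10260 + 7842) + 4817) = (22964 - 96*21)*(18102 + 4817) = (22964 - 8*252)*22919 = (22964 - 2016)*22919 = 20948*22919 = 480107212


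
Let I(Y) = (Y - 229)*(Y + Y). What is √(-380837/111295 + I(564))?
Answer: √4680597340953085/111295 ≈ 614.72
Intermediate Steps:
I(Y) = 2*Y*(-229 + Y) (I(Y) = (-229 + Y)*(2*Y) = 2*Y*(-229 + Y))
√(-380837/111295 + I(564)) = √(-380837/111295 + 2*564*(-229 + 564)) = √(-380837*1/111295 + 2*564*335) = √(-380837/111295 + 377880) = √(42055773763/111295) = √4680597340953085/111295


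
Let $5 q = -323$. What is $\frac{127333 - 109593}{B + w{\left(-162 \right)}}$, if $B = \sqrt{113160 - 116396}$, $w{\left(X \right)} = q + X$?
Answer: $- \frac{100497100}{1364589} - \frac{887000 i \sqrt{809}}{1364589} \approx -73.646 - 18.488 i$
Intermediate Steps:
$q = - \frac{323}{5}$ ($q = \frac{1}{5} \left(-323\right) = - \frac{323}{5} \approx -64.6$)
$w{\left(X \right)} = - \frac{323}{5} + X$
$B = 2 i \sqrt{809}$ ($B = \sqrt{-3236} = 2 i \sqrt{809} \approx 56.886 i$)
$\frac{127333 - 109593}{B + w{\left(-162 \right)}} = \frac{127333 - 109593}{2 i \sqrt{809} - \frac{1133}{5}} = \frac{17740}{2 i \sqrt{809} - \frac{1133}{5}} = \frac{17740}{- \frac{1133}{5} + 2 i \sqrt{809}}$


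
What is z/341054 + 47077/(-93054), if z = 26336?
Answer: -6802564507/15868219458 ≈ -0.42869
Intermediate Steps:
z/341054 + 47077/(-93054) = 26336/341054 + 47077/(-93054) = 26336*(1/341054) + 47077*(-1/93054) = 13168/170527 - 47077/93054 = -6802564507/15868219458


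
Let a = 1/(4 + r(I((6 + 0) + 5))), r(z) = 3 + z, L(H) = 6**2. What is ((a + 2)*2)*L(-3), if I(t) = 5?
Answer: 150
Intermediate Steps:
L(H) = 36
a = 1/12 (a = 1/(4 + (3 + 5)) = 1/(4 + 8) = 1/12 ≈ 0.083333)
((a + 2)*2)*L(-3) = ((1/12 + 2)*2)*36 = ((25/12)*2)*36 = (25/6)*36 = 150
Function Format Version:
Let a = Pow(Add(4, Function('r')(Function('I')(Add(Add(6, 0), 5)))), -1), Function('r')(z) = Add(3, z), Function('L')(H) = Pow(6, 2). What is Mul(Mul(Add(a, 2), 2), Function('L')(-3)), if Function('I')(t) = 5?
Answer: 150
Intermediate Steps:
Function('L')(H) = 36
a = Rational(1, 12) (a = Pow(Add(4, Add(3, 5)), -1) = Pow(Add(4, 8), -1) = Pow(12, -1) = Rational(1, 12) ≈ 0.083333)
Mul(Mul(Add(a, 2), 2), Function('L')(-3)) = Mul(Mul(Add(Rational(1, 12), 2), 2), 36) = Mul(Mul(Rational(25, 12), 2), 36) = Mul(Rational(25, 6), 36) = 150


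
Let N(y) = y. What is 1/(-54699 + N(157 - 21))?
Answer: -1/54563 ≈ -1.8327e-5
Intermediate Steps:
1/(-54699 + N(157 - 21)) = 1/(-54699 + (157 - 21)) = 1/(-54699 + 136) = 1/(-54563) = -1/54563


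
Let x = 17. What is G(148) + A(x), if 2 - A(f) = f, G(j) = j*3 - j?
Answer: 281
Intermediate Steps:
G(j) = 2*j (G(j) = 3*j - j = 2*j)
A(f) = 2 - f
G(148) + A(x) = 2*148 + (2 - 1*17) = 296 + (2 - 17) = 296 - 15 = 281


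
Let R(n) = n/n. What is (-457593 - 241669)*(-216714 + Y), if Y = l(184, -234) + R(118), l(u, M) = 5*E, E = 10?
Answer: 151504202706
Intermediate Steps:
R(n) = 1
l(u, M) = 50 (l(u, M) = 5*10 = 50)
Y = 51 (Y = 50 + 1 = 51)
(-457593 - 241669)*(-216714 + Y) = (-457593 - 241669)*(-216714 + 51) = -699262*(-216663) = 151504202706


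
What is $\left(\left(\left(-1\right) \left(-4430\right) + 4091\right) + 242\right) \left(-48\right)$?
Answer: $-420624$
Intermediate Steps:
$\left(\left(\left(-1\right) \left(-4430\right) + 4091\right) + 242\right) \left(-48\right) = \left(\left(4430 + 4091\right) + 242\right) \left(-48\right) = \left(8521 + 242\right) \left(-48\right) = 8763 \left(-48\right) = -420624$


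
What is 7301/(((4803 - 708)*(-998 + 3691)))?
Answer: 1043/1575405 ≈ 0.00066205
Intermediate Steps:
7301/(((4803 - 708)*(-998 + 3691))) = 7301/((4095*2693)) = 7301/11027835 = 7301*(1/11027835) = 1043/1575405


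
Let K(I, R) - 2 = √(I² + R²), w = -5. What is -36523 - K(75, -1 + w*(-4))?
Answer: -36525 - √5986 ≈ -36602.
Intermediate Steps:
K(I, R) = 2 + √(I² + R²)
-36523 - K(75, -1 + w*(-4)) = -36523 - (2 + √(75² + (-1 - 5*(-4))²)) = -36523 - (2 + √(5625 + (-1 + 20)²)) = -36523 - (2 + √(5625 + 19²)) = -36523 - (2 + √(5625 + 361)) = -36523 - (2 + √5986) = -36523 + (-2 - √5986) = -36525 - √5986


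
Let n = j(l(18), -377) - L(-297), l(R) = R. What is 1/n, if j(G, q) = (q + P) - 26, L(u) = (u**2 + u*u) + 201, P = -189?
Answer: -1/177211 ≈ -5.6430e-6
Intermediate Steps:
L(u) = 201 + 2*u**2 (L(u) = (u**2 + u**2) + 201 = 2*u**2 + 201 = 201 + 2*u**2)
j(G, q) = -215 + q (j(G, q) = (q - 189) - 26 = (-189 + q) - 26 = -215 + q)
n = -177211 (n = (-215 - 377) - (201 + 2*(-297)**2) = -592 - (201 + 2*88209) = -592 - (201 + 176418) = -592 - 1*176619 = -592 - 176619 = -177211)
1/n = 1/(-177211) = -1/177211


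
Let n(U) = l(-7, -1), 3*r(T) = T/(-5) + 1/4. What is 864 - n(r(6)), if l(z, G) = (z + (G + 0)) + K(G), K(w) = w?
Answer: 873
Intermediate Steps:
r(T) = 1/12 - T/15 (r(T) = (T/(-5) + 1/4)/3 = (T*(-⅕) + 1*(¼))/3 = (-T/5 + ¼)/3 = (¼ - T/5)/3 = 1/12 - T/15)
l(z, G) = z + 2*G (l(z, G) = (z + (G + 0)) + G = (z + G) + G = (G + z) + G = z + 2*G)
n(U) = -9 (n(U) = -7 + 2*(-1) = -7 - 2 = -9)
864 - n(r(6)) = 864 - 1*(-9) = 864 + 9 = 873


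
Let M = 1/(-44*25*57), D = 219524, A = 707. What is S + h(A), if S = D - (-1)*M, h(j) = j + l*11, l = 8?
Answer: 13814001299/62700 ≈ 2.2032e+5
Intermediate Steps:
h(j) = 88 + j (h(j) = j + 8*11 = j + 88 = 88 + j)
M = -1/62700 (M = 1/(-1100*57) = 1/(-62700) = -1/62700 ≈ -1.5949e-5)
S = 13764154799/62700 (S = 219524 - (-1)*(-1)/62700 = 219524 - 1*1/62700 = 219524 - 1/62700 = 13764154799/62700 ≈ 2.1952e+5)
S + h(A) = 13764154799/62700 + (88 + 707) = 13764154799/62700 + 795 = 13814001299/62700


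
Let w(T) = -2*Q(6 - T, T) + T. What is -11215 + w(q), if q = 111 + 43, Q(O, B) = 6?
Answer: -11073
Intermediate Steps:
q = 154
w(T) = -12 + T (w(T) = -2*6 + T = -12 + T)
-11215 + w(q) = -11215 + (-12 + 154) = -11215 + 142 = -11073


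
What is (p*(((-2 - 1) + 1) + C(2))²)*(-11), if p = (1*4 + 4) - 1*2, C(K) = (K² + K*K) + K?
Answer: -4224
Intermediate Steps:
C(K) = K + 2*K² (C(K) = (K² + K²) + K = 2*K² + K = K + 2*K²)
p = 6 (p = (4 + 4) - 2 = 8 - 2 = 6)
(p*(((-2 - 1) + 1) + C(2))²)*(-11) = (6*(((-2 - 1) + 1) + 2*(1 + 2*2))²)*(-11) = (6*((-3 + 1) + 2*(1 + 4))²)*(-11) = (6*(-2 + 2*5)²)*(-11) = (6*(-2 + 10)²)*(-11) = (6*8²)*(-11) = (6*64)*(-11) = 384*(-11) = -4224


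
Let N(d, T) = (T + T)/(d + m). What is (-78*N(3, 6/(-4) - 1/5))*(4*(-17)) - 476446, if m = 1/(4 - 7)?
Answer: -2416043/5 ≈ -4.8321e+5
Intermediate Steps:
m = -1/3 (m = 1/(-3) = -1/3 ≈ -0.33333)
N(d, T) = 2*T/(-1/3 + d) (N(d, T) = (T + T)/(d - 1/3) = (2*T)/(-1/3 + d) = 2*T/(-1/3 + d))
(-78*N(3, 6/(-4) - 1/5))*(4*(-17)) - 476446 = (-468*(6/(-4) - 1/5)/(-1 + 3*3))*(4*(-17)) - 476446 = -468*(6*(-1/4) - 1*1/5)/(-1 + 9)*(-68) - 476446 = -468*(-3/2 - 1/5)/8*(-68) - 476446 = -468*(-17)/(10*8)*(-68) - 476446 = -78*(-51/40)*(-68) - 476446 = (1989/20)*(-68) - 476446 = -33813/5 - 476446 = -2416043/5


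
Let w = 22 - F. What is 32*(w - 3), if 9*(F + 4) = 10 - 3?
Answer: 6400/9 ≈ 711.11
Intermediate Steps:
F = -29/9 (F = -4 + (10 - 3)/9 = -4 + (⅑)*7 = -4 + 7/9 = -29/9 ≈ -3.2222)
w = 227/9 (w = 22 - 1*(-29/9) = 22 + 29/9 = 227/9 ≈ 25.222)
32*(w - 3) = 32*(227/9 - 3) = 32*(200/9) = 6400/9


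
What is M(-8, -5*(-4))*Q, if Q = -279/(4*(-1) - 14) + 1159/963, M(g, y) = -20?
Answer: -321710/963 ≈ -334.07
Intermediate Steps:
Q = 32171/1926 (Q = -279/(-4 - 14) + 1159*(1/963) = -279/(-18) + 1159/963 = -279*(-1/18) + 1159/963 = 31/2 + 1159/963 = 32171/1926 ≈ 16.704)
M(-8, -5*(-4))*Q = -20*32171/1926 = -321710/963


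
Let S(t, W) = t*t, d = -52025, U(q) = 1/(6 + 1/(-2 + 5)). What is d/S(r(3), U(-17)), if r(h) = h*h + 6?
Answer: -2081/9 ≈ -231.22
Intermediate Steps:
r(h) = 6 + h² (r(h) = h² + 6 = 6 + h²)
U(q) = 3/19 (U(q) = 1/(6 + 1/3) = 1/(6 + ⅓) = 1/(19/3) = 3/19)
S(t, W) = t²
d/S(r(3), U(-17)) = -52025/(6 + 3²)² = -52025/(6 + 9)² = -52025/(15²) = -52025/225 = -52025*1/225 = -2081/9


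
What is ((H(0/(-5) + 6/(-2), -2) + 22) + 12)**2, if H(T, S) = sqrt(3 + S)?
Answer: 1225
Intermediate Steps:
((H(0/(-5) + 6/(-2), -2) + 22) + 12)**2 = ((sqrt(3 - 2) + 22) + 12)**2 = ((sqrt(1) + 22) + 12)**2 = ((1 + 22) + 12)**2 = (23 + 12)**2 = 35**2 = 1225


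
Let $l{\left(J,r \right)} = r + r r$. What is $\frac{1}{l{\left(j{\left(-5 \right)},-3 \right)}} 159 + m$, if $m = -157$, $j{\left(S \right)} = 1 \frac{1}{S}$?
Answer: $- \frac{261}{2} \approx -130.5$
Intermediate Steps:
$j{\left(S \right)} = \frac{1}{S}$
$l{\left(J,r \right)} = r + r^{2}$
$\frac{1}{l{\left(j{\left(-5 \right)},-3 \right)}} 159 + m = \frac{1}{\left(-3\right) \left(1 - 3\right)} 159 - 157 = \frac{1}{\left(-3\right) \left(-2\right)} 159 - 157 = \frac{1}{6} \cdot 159 - 157 = \frac{53}{2} - 157 = - \frac{261}{2}$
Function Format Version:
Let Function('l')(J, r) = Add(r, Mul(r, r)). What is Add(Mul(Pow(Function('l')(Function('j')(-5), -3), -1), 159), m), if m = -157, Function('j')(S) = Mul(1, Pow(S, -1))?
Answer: Rational(-261, 2) ≈ -130.50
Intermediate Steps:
Function('j')(S) = Pow(S, -1)
Function('l')(J, r) = Add(r, Pow(r, 2))
Add(Mul(Pow(Function('l')(Function('j')(-5), -3), -1), 159), m) = Add(Mul(Pow(Mul(-3, Add(1, -3)), -1), 159), -157) = Add(Mul(Pow(Mul(-3, -2), -1), 159), -157) = Add(Mul(Pow(6, -1), 159), -157) = Add(Mul(Rational(1, 6), 159), -157) = Add(Rational(53, 2), -157) = Rational(-261, 2)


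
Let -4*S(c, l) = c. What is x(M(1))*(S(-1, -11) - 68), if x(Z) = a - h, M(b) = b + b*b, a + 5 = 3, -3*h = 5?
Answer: 271/12 ≈ 22.583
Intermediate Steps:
h = -5/3 (h = -⅓*5 = -5/3 ≈ -1.6667)
a = -2 (a = -5 + 3 = -2)
S(c, l) = -c/4
M(b) = b + b²
x(Z) = -⅓ (x(Z) = -2 - 1*(-5/3) = -2 + 5/3 = -⅓)
x(M(1))*(S(-1, -11) - 68) = -(-¼*(-1) - 68)/3 = -(¼ - 68)/3 = -⅓*(-271/4) = 271/12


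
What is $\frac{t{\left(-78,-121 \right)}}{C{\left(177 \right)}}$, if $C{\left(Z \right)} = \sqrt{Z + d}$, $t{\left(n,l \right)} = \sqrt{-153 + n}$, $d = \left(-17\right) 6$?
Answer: $\frac{i \sqrt{77}}{5} \approx 1.755 i$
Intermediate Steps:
$d = -102$
$C{\left(Z \right)} = \sqrt{-102 + Z}$ ($C{\left(Z \right)} = \sqrt{Z - 102} = \sqrt{-102 + Z}$)
$\frac{t{\left(-78,-121 \right)}}{C{\left(177 \right)}} = \frac{\sqrt{-153 - 78}}{\sqrt{-102 + 177}} = \frac{\sqrt{-231}}{\sqrt{75}} = \frac{i \sqrt{231}}{5 \sqrt{3}} = i \sqrt{231} \frac{\sqrt{3}}{15} = \frac{i \sqrt{77}}{5}$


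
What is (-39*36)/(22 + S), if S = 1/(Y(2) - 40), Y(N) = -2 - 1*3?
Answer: -63180/989 ≈ -63.883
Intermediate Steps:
Y(N) = -5 (Y(N) = -2 - 3 = -5)
S = -1/45 (S = 1/(-5 - 40) = 1/(-45) = -1/45 ≈ -0.022222)
(-39*36)/(22 + S) = (-39*36)/(22 - 1/45) = -1404/989/45 = -1404*45/989 = -63180/989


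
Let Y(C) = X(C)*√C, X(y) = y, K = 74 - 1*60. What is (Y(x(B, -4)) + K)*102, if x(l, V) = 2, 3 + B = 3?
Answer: 1428 + 204*√2 ≈ 1716.5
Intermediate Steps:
K = 14 (K = 74 - 60 = 14)
B = 0 (B = -3 + 3 = 0)
Y(C) = C^(3/2) (Y(C) = C*√C = C^(3/2))
(Y(x(B, -4)) + K)*102 = (2^(3/2) + 14)*102 = (2*√2 + 14)*102 = (14 + 2*√2)*102 = 1428 + 204*√2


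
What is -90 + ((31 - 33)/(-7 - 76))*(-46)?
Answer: -7562/83 ≈ -91.108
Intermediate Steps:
-90 + ((31 - 33)/(-7 - 76))*(-46) = -90 - 2/(-83)*(-46) = -90 - 2*(-1/83)*(-46) = -90 + (2/83)*(-46) = -90 - 92/83 = -7562/83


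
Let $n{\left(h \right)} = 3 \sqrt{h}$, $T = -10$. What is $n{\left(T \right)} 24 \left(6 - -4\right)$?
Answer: $720 i \sqrt{10} \approx 2276.8 i$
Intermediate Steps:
$n{\left(T \right)} 24 \left(6 - -4\right) = 3 \sqrt{-10} \cdot 24 \left(6 - -4\right) = 3 i \sqrt{10} \cdot 24 \left(6 + 4\right) = 3 i \sqrt{10} \cdot 24 \cdot 10 = 72 i \sqrt{10} \cdot 10 = 720 i \sqrt{10}$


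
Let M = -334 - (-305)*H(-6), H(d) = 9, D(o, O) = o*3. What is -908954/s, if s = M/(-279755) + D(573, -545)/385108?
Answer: 97926966831987160/447596543 ≈ 2.1878e+8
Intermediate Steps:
D(o, O) = 3*o
M = 2411 (M = -334 - (-305)*9 = -334 - 305*(-9) = -334 + 2745 = 2411)
s = -447596543/107735888540 (s = 2411/(-279755) + (3*573)/385108 = 2411*(-1/279755) + 1719*(1/385108) = -2411/279755 + 1719/385108 = -447596543/107735888540 ≈ -0.0041546)
-908954/s = -908954/(-447596543/107735888540) = -908954*(-107735888540/447596543) = 97926966831987160/447596543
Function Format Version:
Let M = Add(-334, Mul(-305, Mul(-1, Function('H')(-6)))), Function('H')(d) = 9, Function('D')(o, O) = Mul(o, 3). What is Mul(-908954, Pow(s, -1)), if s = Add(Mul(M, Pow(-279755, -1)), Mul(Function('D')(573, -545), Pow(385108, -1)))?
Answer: Rational(97926966831987160, 447596543) ≈ 2.1878e+8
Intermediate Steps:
Function('D')(o, O) = Mul(3, o)
M = 2411 (M = Add(-334, Mul(-305, Mul(-1, 9))) = Add(-334, Mul(-305, -9)) = Add(-334, 2745) = 2411)
s = Rational(-447596543, 107735888540) (s = Add(Mul(2411, Pow(-279755, -1)), Mul(Mul(3, 573), Pow(385108, -1))) = Add(Mul(2411, Rational(-1, 279755)), Mul(1719, Rational(1, 385108))) = Add(Rational(-2411, 279755), Rational(1719, 385108)) = Rational(-447596543, 107735888540) ≈ -0.0041546)
Mul(-908954, Pow(s, -1)) = Mul(-908954, Pow(Rational(-447596543, 107735888540), -1)) = Mul(-908954, Rational(-107735888540, 447596543)) = Rational(97926966831987160, 447596543)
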